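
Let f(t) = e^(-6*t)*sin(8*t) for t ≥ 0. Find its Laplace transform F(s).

L{sin(8t)} = 8/(s^2 + 64).
By the first shifting theorem, multiplying by e^(-6t) replaces s with s + 6.

F(s) = 8/((s + 6)^2 + 64)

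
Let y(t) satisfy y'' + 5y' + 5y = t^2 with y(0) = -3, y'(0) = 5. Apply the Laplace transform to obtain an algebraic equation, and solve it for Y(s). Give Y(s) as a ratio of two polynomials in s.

Y(s) = (-3*s^4 - 10*s^3 + 2)/(s^5 + 5*s^4 + 5*s^3)

Apply the Laplace transform to the equation.
The derivative rules (L{y''} = s^2 Y - s·y(0) - y'(0) and L{y'} = sY - y(0), with y(0) = -3, y'(0) = 5) turn the left side into (s^2 + 5*s + 5)Y - (-3*s - 10).
The right side is L{t^2} = 2/s^3.
So (s^2 + 5*s + 5)Y = 2/s^3 + (-3*s - 10).
Divide through and combine into a single rational function.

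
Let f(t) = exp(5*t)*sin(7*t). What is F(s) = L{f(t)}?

F(s) = 7/((s - 5)^2 + 49)

L{sin(7t)} = 7/(s^2 + 49).
By the first shifting theorem, multiplying by e^(5t) replaces s with s - 5.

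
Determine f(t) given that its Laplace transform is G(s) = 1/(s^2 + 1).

Since L{sin(t)} = 1/(s^2 + 1), the inverse is sin(t).

f(t) = sin(t)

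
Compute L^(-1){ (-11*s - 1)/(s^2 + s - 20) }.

Factor the denominator: s^2 + s - 20 = (s - 4)*(s + 5).
Partial fraction decomposition gives [-5/(s - 4)] + [-6/(s + 5)].
Invert each term: -5/(s - 4) ↔ -5e^(4t); -6/(s + 5) ↔ -6e^(-5t).

-5*exp(4*t) - 6*exp(-5*t)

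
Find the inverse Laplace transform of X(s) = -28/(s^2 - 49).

Since L{sinh(7t)} = 7/(s^2 - 49), the inverse is sinh(7*t), scaled by -4.

-4*sinh(7*t)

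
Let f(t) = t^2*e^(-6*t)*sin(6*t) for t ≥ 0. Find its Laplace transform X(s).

L{sin(6t)} = 6/(s^2 + 36).
Multiplying by e^(-6t) shifts s → s + 6, so L{e^(-6*t)*sin(6*t)} = 6/((s + 6)^2 + 36).
Then apply L{t^2·g(t)} = (-1)^2 d^2/ds^2[G(s)] with G(s) = 6/((s + 6)^2 + 36):
differentiating 2 times and applying the sign gives 36*(s^2 + 12*s + 24)/(s^2 + 12*s + 72)^3.

X(s) = 36*(s^2 + 12*s + 24)/(s^2 + 12*s + 72)^3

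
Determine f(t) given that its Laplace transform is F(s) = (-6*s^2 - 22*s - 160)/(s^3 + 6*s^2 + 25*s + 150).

Factor the denominator: s^3 + 6*s^2 + 25*s + 150 = (s + 6)*(s^2 + 25).
Partial fraction decomposition gives [-4/(s + 6)] + [-2*s/(s^2 + 25)] + [-10/(s^2 + 25)].
Invert each term: -4/(s + 6) ↔ -4e^(-6t); -2·s/(s^2 + 25) ↔ -2cos(5t); -2·5/(s^2 + 25) ↔ -2sin(5t).

f(t) = -2*sin(5*t) - 2*cos(5*t) - 4*exp(-6*t)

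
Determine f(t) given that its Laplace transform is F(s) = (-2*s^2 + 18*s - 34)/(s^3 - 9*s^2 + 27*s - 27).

Factor the denominator: s^3 - 9*s^2 + 27*s - 27 = (s - 3)^3.
Partial fraction decomposition gives [-2/(s - 3)] + [6/(s - 3)^2] + [2/(s - 3)^3].
Invert each term: -2/(s - 3) ↔ -2e^(3t); 6/(s - 3)^2 ↔ 6t·e^(3t); 2/(s - 3)^3 ↔ (1)t^2·e^(3t).

f(t) = t^2*exp(3*t) + 6*t*exp(3*t) - 2*exp(3*t)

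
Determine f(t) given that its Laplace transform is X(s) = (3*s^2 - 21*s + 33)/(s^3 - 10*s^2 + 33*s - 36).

Factor the denominator: s^3 - 10*s^2 + 33*s - 36 = (s - 4)*(s - 3)^2.
Partial fraction decomposition gives [6/(s - 3)] + [3/(s - 3)^2] + [-3/(s - 4)].
Invert each term: 6/(s - 3) ↔ 6e^(3t); 3/(s - 3)^2 ↔ 3t·e^(3t); -3/(s - 4) ↔ -3e^(4t).

f(t) = 3*t*exp(3*t) - 3*exp(4*t) + 6*exp(3*t)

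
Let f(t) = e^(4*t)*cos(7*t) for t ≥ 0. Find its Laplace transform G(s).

G(s) = (s - 4)/((s - 4)^2 + 49)

L{cos(7t)} = s/(s^2 + 49).
By the first shifting theorem, multiplying by e^(4t) replaces s with s - 4.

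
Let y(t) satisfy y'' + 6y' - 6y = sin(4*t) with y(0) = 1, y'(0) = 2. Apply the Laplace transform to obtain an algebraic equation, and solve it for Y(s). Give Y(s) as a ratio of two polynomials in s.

Laplace-transform each side.
With L{y''} = s^2 Y - s·y(0) - y'(0) and L{y'} = sY - y(0), with y(0) = 1, y'(0) = 2: the LHS transforms to (s^2 + 6*s - 6)Y - (s + 8).
The right side is L{sin(4*t)} = 4/(s^2 + 16).
So (s^2 + 6*s - 6)Y = 4/(s^2 + 16) + (s + 8).
Isolate Y and clear denominators.

Y(s) = (s^3 + 8*s^2 + 16*s + 132)/(s^4 + 6*s^3 + 10*s^2 + 96*s - 96)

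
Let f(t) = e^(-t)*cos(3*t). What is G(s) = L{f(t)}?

L{cos(3t)} = s/(s^2 + 9).
By the first shifting theorem, multiplying by e^(-t) replaces s with s + 1.

G(s) = (s + 1)/((s + 1)^2 + 9)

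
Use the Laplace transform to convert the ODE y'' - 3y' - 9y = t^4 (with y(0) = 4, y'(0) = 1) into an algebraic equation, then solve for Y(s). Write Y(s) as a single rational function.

Take the Laplace transform of both sides.
With L{y''} = s^2 Y - s·y(0) - y'(0) and L{y'} = sY - y(0), with y(0) = 4, y'(0) = 1: the LHS transforms to (s^2 - 3*s - 9)Y - (4*s - 11).
The right side is L{t^4} = 24/s^5.
So (s^2 - 3*s - 9)Y = 24/s^5 + (4*s - 11).
Divide through and combine into a single rational function.

Y(s) = (4*s^6 - 11*s^5 + 24)/(s^7 - 3*s^6 - 9*s^5)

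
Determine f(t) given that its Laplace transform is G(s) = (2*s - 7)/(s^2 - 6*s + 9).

f(t) = -t*exp(3*t) + 2*exp(3*t)

Factor the denominator: s^2 - 6*s + 9 = (s - 3)^2.
Partial fraction decomposition gives [2/(s - 3)] + [-1/(s - 3)^2].
Invert each term: 2/(s - 3) ↔ 2e^(3t); -1/(s - 3)^2 ↔ -t·e^(3t).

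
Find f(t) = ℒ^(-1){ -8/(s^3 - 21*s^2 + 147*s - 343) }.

f(t) = -4*t^2*exp(7*t)

Rewrite the denominator: s^3 - 21*s^2 + 147*s - 343 = (s - 7)^3.
The form in (s - 7) signals a first-shifting-theorem factor e^(7t).
Since L{t^2} = 2!/s^3 = 2/s^3, the inverse is t^2*e^(7*t), scaled by -4.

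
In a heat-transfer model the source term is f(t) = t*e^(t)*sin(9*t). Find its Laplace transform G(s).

G(s) = 18*(s - 1)/(s^2 - 2*s + 82)^2

L{sin(9t)} = 9/(s^2 + 81).
Multiplying by e^(t) shifts s → s - 1, so L{e^(t)*sin(9*t)} = 9/((s - 1)^2 + 81).
Then apply L{t·g(t)} = -d/ds[H(s)] with H(s) = 9/((s - 1)^2 + 81):
differentiating 1 time and applying the sign gives 18*(s - 1)/(s^2 - 2*s + 82)^2.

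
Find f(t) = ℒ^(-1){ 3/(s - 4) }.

f(t) = 3*exp(4*t)

Since L{e^(4t)} = 1/(s - 4), the inverse is e^(4*t), scaled by 3.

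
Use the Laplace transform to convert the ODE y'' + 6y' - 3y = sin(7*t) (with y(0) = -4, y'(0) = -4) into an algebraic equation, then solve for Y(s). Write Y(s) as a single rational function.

Y(s) = (-4*s^3 - 28*s^2 - 196*s - 1365)/(s^4 + 6*s^3 + 46*s^2 + 294*s - 147)

Laplace-transform each side.
The derivative rules (L{y''} = s^2 Y - s·y(0) - y'(0) and L{y'} = sY - y(0), with y(0) = -4, y'(0) = -4) turn the left side into (s^2 + 6*s - 3)Y - (-4*s - 28).
The right side is L{sin(7*t)} = 7/(s^2 + 49).
So (s^2 + 6*s - 3)Y = 7/(s^2 + 49) + (-4*s - 28).
Divide through and combine into a single rational function.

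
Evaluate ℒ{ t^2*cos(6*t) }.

2*s*(s^2 - 108)/(s^2 + 36)^3

L{cos(6t)} = s/(s^2 + 36).
Then apply L{t^2·g(t)} = (-1)^2 d^2/ds^2[H(s)] with H(s) = s/(s^2 + 36):
differentiating 2 times and applying the sign gives 2*s*(s^2 - 108)/(s^2 + 36)^3.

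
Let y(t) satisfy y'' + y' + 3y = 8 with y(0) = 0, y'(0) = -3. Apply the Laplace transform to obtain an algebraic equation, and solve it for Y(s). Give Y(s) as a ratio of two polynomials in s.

Y(s) = (-3*s + 8)/(s^3 + s^2 + 3*s)

Transform both sides with L{·}.
The derivative rules (L{y''} = s^2 Y - s·y(0) - y'(0) and L{y'} = sY - y(0), with y(0) = 0, y'(0) = -3) turn the left side into (s^2 + s + 3)Y - (-3).
The right side is L{8} = 8/s.
So (s^2 + s + 3)Y = 8/s + (-3).
Solve for Y(s) and write it as one ratio of polynomials.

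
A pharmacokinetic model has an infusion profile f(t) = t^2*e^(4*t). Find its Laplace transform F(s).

L{e^(4t)} = 1/(s - 4).
Then apply L{t^2·g(t)} = (-1)^2 d^2/ds^2[G(s)] with G(s) = 1/(s - 4):
differentiating 2 times and applying the sign gives 2/(s - 4)^3.

F(s) = 2/(s - 4)^3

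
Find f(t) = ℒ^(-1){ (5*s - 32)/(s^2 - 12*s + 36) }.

Factor the denominator: s^2 - 12*s + 36 = (s - 6)^2.
Partial fraction decomposition gives [5/(s - 6)] + [-2/(s - 6)^2].
Invert each term: 5/(s - 6) ↔ 5e^(6t); -2/(s - 6)^2 ↔ -2t·e^(6t).

f(t) = -2*t*exp(6*t) + 5*exp(6*t)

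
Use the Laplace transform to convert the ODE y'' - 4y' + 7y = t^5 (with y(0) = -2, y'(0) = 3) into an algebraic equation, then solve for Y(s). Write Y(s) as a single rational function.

Apply the Laplace transform to the equation.
Using L{y''} = s^2 Y - s·y(0) - y'(0) and L{y'} = sY - y(0), with y(0) = -2, y'(0) = 3, the left side becomes (s^2 - 4*s + 7)Y - (-2*s + 11).
The right side is L{t^5} = 120/s^6.
So (s^2 - 4*s + 7)Y = 120/s^6 + (-2*s + 11).
Solve for Y(s) and write it as one ratio of polynomials.

Y(s) = (-2*s^7 + 11*s^6 + 120)/(s^8 - 4*s^7 + 7*s^6)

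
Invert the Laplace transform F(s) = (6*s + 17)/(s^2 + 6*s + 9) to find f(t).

Factor the denominator: s^2 + 6*s + 9 = (s + 3)^2.
Partial fraction decomposition gives [6/(s + 3)] + [-1/(s + 3)^2].
Invert each term: 6/(s + 3) ↔ 6e^(-3t); -1/(s + 3)^2 ↔ -t·e^(-3t).

f(t) = -t*exp(-3*t) + 6*exp(-3*t)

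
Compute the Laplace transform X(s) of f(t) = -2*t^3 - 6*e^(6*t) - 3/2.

X(s) = -6/(s - 6) - 3/(2*s) - 12/s^4

The transform is linear, so treat each term independently.
L{-3/2} = (-3/2)/s; (-6)·[L{e^(6t)} = 1/(s - 6)]; (-2)·[L{t^3} = 3!/s^4 = 6/s^4].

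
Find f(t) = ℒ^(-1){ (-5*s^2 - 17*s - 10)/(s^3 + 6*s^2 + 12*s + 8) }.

Factor the denominator: s^3 + 6*s^2 + 12*s + 8 = (s + 2)^3.
Partial fraction decomposition gives [-5/(s + 2)] + [3/(s + 2)^2] + [4/(s + 2)^3].
Invert each term: -5/(s + 2) ↔ -5e^(-2t); 3/(s + 2)^2 ↔ 3t·e^(-2t); 4/(s + 2)^3 ↔ (2)t^2·e^(-2t).

f(t) = 2*t^2*exp(-2*t) + 3*t*exp(-2*t) - 5*exp(-2*t)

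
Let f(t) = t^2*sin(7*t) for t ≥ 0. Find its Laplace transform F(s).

L{sin(7t)} = 7/(s^2 + 49).
Then apply L{t^2·g(t)} = (-1)^2 d^2/ds^2[G(s)] with G(s) = 7/(s^2 + 49):
differentiating 2 times and applying the sign gives 14*(3*s^2 - 49)/(s^2 + 49)^3.

F(s) = 14*(3*s^2 - 49)/(s^2 + 49)^3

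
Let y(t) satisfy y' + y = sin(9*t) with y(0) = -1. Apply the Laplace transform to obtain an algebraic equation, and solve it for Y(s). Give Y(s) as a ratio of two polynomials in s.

Transform both sides with L{·}.
Using L{y'} = sY - y(0) = sY - (-1), the left side becomes (s + 1)Y - (-1).
The right side is L{sin(9*t)} = 9/(s^2 + 81).
So (s + 1)Y = 9/(s^2 + 81) + (-1).
Isolate Y and clear denominators.

Y(s) = (-s^2 - 72)/(s^3 + s^2 + 81*s + 81)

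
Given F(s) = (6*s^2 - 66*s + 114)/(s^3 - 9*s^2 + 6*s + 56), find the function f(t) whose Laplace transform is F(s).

Factor the denominator: s^3 - 9*s^2 + 6*s + 56 = (s - 7)*(s - 4)*(s + 2).
Partial fraction decomposition gives [-2/(s - 7)] + [3/(s - 4)] + [5/(s + 2)].
Invert each term: -2/(s - 7) ↔ -2e^(7t); 3/(s - 4) ↔ 3e^(4t); 5/(s + 2) ↔ 5e^(-2t).

f(t) = -2*exp(7*t) + 3*exp(4*t) + 5*exp(-2*t)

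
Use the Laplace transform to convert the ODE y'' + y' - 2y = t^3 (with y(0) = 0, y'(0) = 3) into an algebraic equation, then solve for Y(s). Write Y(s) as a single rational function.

Apply the Laplace transform to the equation.
Using L{y''} = s^2 Y - s·y(0) - y'(0) and L{y'} = sY - y(0), with y(0) = 0, y'(0) = 3, the left side becomes (s^2 + s - 2)Y - (3).
The right side is L{t^3} = 6/s^4.
So (s^2 + s - 2)Y = 6/s^4 + (3).
Isolate Y and clear denominators.

Y(s) = (3*s^4 + 6)/(s^6 + s^5 - 2*s^4)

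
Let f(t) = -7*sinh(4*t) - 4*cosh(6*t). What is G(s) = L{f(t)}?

G(s) = -4*s/(s^2 - 36) - 28/(s^2 - 16)

The transform is linear, so treat each term independently.
(-7)·[L{sinh(4t)} = 4/(s^2 - 16)]; (-4)·[L{cosh(6t)} = s/(s^2 - 36)].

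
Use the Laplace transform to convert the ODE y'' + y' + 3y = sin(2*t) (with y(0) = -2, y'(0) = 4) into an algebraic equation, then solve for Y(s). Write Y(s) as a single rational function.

Take the Laplace transform of both sides.
Using L{y''} = s^2 Y - s·y(0) - y'(0) and L{y'} = sY - y(0), with y(0) = -2, y'(0) = 4, the left side becomes (s^2 + s + 3)Y - (-2*s + 2).
The right side is L{sin(2*t)} = 2/(s^2 + 4).
So (s^2 + s + 3)Y = 2/(s^2 + 4) + (-2*s + 2).
Solve for Y(s) and write it as one ratio of polynomials.

Y(s) = (-2*s^3 + 2*s^2 - 8*s + 10)/(s^4 + s^3 + 7*s^2 + 4*s + 12)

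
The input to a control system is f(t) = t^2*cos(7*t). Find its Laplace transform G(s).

L{cos(7t)} = s/(s^2 + 49).
Then apply L{t^2·g(t)} = (-1)^2 d^2/ds^2[H(s)] with H(s) = s/(s^2 + 49):
differentiating 2 times and applying the sign gives 2*s*(s^2 - 147)/(s^2 + 49)^3.

G(s) = 2*s*(s^2 - 147)/(s^2 + 49)^3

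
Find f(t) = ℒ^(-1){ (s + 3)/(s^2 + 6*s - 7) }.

f(t) = exp(-3*t)*cosh(4*t)

Rewrite the denominator: s^2 + 6*s - 7 = (s + 3)^2 - 16.
The form in (s + 3) signals a first-shifting-theorem factor e^(-3t).
Since L{cosh(4t)} = s/(s^2 - 16), the inverse is e^(-3*t)*cosh(4*t).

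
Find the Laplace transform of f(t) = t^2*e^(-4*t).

2/(s + 4)^3

L{e^(-4t)} = 1/(s + 4).
Then apply L{t^2·g(t)} = (-1)^2 d^2/ds^2[H(s)] with H(s) = 1/(s + 4):
differentiating 2 times and applying the sign gives 2/(s + 4)^3.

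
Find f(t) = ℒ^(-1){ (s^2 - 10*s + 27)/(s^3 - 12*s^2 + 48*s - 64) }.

f(t) = 3*t^2*exp(4*t)/2 - 2*t*exp(4*t) + exp(4*t)

Factor the denominator: s^3 - 12*s^2 + 48*s - 64 = (s - 4)^3.
Partial fraction decomposition gives [1/(s - 4)] + [-2/(s - 4)^2] + [3/(s - 4)^3].
Invert each term: 1/(s - 4) ↔ e^(4t); -2/(s - 4)^2 ↔ -2t·e^(4t); 3/(s - 4)^3 ↔ (3/2)t^2·e^(4t).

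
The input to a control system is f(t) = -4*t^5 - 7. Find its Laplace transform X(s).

Apply the Laplace transform termwise.
(-4)·[L{t^5} = 5!/s^6 = 120/s^6]; L{-7} = -7/s.

X(s) = -7/s - 480/s^6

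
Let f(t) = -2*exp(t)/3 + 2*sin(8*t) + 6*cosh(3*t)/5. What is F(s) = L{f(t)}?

F(s) = 6*s/(5*(s^2 - 9)) + 16/(s^2 + 64) - 2/(3*(s - 1))

Apply the Laplace transform termwise.
(2)·[L{sin(8t)} = 8/(s^2 + 64)]; (6/5)·[L{cosh(3t)} = s/(s^2 - 9)]; (-2/3)·[L{e^(t)} = 1/(s - 1)].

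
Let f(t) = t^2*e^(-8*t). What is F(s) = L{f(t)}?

F(s) = 2/(s + 8)^3

L{e^(-8t)} = 1/(s + 8).
Then apply L{t^2·g(t)} = (-1)^2 d^2/ds^2[G(s)] with G(s) = 1/(s + 8):
differentiating 2 times and applying the sign gives 2/(s + 8)^3.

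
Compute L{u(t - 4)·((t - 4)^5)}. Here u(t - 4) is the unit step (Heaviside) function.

120*exp(-4*s)/s^6

By the second shifting theorem, L{u(t - c)·g(t - c)} = e^(-cs)·G(s) with c = 4 and G(s) = L{g(t)}.
L{t^5} = 5!/s^6 = 120/s^6.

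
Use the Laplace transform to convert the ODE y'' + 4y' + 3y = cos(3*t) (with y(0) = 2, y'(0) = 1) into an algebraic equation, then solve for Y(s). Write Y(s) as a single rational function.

Take the Laplace transform of both sides.
The derivative rules (L{y''} = s^2 Y - s·y(0) - y'(0) and L{y'} = sY - y(0), with y(0) = 2, y'(0) = 1) turn the left side into (s^2 + 4*s + 3)Y - (2*s + 9).
The right side is L{cos(3*t)} = s/(s^2 + 9).
So (s^2 + 4*s + 3)Y = s/(s^2 + 9) + (2*s + 9).
Divide through and combine into a single rational function.

Y(s) = (2*s^3 + 9*s^2 + 19*s + 81)/(s^4 + 4*s^3 + 12*s^2 + 36*s + 27)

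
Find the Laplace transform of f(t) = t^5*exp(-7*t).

L{t^5} = 5!/s^6 = 120/s^6.
By the first shifting theorem, multiplying by e^(-7t) replaces s with s + 7.

120/(s + 7)^6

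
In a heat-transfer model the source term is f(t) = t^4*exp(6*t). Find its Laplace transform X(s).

L{t^4} = 4!/s^5 = 24/s^5.
By the first shifting theorem, multiplying by e^(6t) replaces s with s - 6.

X(s) = 24/(s - 6)^5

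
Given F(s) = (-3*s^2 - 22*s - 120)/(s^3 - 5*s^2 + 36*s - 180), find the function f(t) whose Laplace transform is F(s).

Factor the denominator: s^3 - 5*s^2 + 36*s - 180 = (s - 5)*(s^2 + 36).
Partial fraction decomposition gives [-5/(s - 5)] + [2*s/(s^2 + 36)] + [-12/(s^2 + 36)].
Invert each term: -5/(s - 5) ↔ -5e^(5t); 2·s/(s^2 + 36) ↔ 2cos(6t); -2·6/(s^2 + 36) ↔ -2sin(6t).

f(t) = -5*exp(5*t) - 2*sin(6*t) + 2*cos(6*t)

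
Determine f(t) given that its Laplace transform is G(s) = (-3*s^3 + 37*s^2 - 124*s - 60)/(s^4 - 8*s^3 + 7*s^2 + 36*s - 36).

f(t) = -exp(6*t) + 6*exp(3*t) - 5*exp(t) - 3*exp(-2*t)

Factor the denominator: s^4 - 8*s^3 + 7*s^2 + 36*s - 36 = (s - 6)*(s - 3)*(s - 1)*(s + 2).
Partial fraction decomposition gives [6/(s - 3)] + [-1/(s - 6)] + [-5/(s - 1)] + [-3/(s + 2)].
Invert each term: 6/(s - 3) ↔ 6e^(3t); -1/(s - 6) ↔ -e^(6t); -5/(s - 1) ↔ -5e^(t); -3/(s + 2) ↔ -3e^(-2t).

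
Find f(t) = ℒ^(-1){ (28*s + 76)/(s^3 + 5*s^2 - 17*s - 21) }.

Factor the denominator: s^3 + 5*s^2 - 17*s - 21 = (s - 3)*(s + 1)*(s + 7).
Partial fraction decomposition gives [4/(s - 3)] + [-2/(s + 1)] + [-2/(s + 7)].
Invert each term: 4/(s - 3) ↔ 4e^(3t); -2/(s + 1) ↔ -2e^(-t); -2/(s + 7) ↔ -2e^(-7t).

f(t) = 4*exp(3*t) - 2*exp(-t) - 2*exp(-7*t)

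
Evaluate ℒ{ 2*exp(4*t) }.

2/(s - 4)

L{2} = 2/s.
By the first shifting theorem, multiplying by e^(4t) replaces s with s - 4.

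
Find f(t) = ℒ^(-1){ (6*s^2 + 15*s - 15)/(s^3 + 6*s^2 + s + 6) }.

f(t) = -3*sin(t) + 3*cos(t) + 3*exp(-6*t)

Factor the denominator: s^3 + 6*s^2 + s + 6 = (s + 6)*(s^2 + 1).
Partial fraction decomposition gives [3/(s + 6)] + [3*s/(s^2 + 1)] + [-3/(s^2 + 1)].
Invert each term: 3/(s + 6) ↔ 3e^(-6t); 3·s/(s^2 + 1) ↔ 3cos(t); -3·1/(s^2 + 1) ↔ -3sin(t).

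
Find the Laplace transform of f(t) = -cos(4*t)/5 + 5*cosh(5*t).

Apply the Laplace transform termwise.
(-1/5)·[L{cos(4t)} = s/(s^2 + 16)]; (5)·[L{cosh(5t)} = s/(s^2 - 25)].

-s/(5*(s^2 + 16)) + 5*s/(s^2 - 25)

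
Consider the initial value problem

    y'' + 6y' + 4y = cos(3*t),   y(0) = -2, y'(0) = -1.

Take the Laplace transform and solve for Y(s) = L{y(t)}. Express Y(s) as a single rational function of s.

Laplace-transform each side.
The derivative rules (L{y''} = s^2 Y - s·y(0) - y'(0) and L{y'} = sY - y(0), with y(0) = -2, y'(0) = -1) turn the left side into (s^2 + 6*s + 4)Y - (-2*s - 13).
The right side is L{cos(3*t)} = s/(s^2 + 9).
So (s^2 + 6*s + 4)Y = s/(s^2 + 9) + (-2*s - 13).
Solve for Y(s) and write it as one ratio of polynomials.

Y(s) = (-2*s^3 - 13*s^2 - 17*s - 117)/(s^4 + 6*s^3 + 13*s^2 + 54*s + 36)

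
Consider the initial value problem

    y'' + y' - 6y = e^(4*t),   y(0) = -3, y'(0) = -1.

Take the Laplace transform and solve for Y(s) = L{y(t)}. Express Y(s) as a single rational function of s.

Laplace-transform each side.
Using L{y''} = s^2 Y - s·y(0) - y'(0) and L{y'} = sY - y(0), with y(0) = -3, y'(0) = -1, the left side becomes (s^2 + s - 6)Y - (-3*s - 4).
The right side is L{e^(4*t)} = 1/(s - 4).
So (s^2 + s - 6)Y = 1/(s - 4) + (-3*s - 4).
Isolate Y and clear denominators.

Y(s) = (-3*s^2 + 8*s + 17)/(s^3 - 3*s^2 - 10*s + 24)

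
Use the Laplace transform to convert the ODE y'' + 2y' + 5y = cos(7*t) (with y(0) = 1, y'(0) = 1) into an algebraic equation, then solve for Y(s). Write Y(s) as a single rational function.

Laplace-transform each side.
With L{y''} = s^2 Y - s·y(0) - y'(0) and L{y'} = sY - y(0), with y(0) = 1, y'(0) = 1: the LHS transforms to (s^2 + 2*s + 5)Y - (s + 3).
The right side is L{cos(7*t)} = s/(s^2 + 49).
So (s^2 + 2*s + 5)Y = s/(s^2 + 49) + (s + 3).
Solve for Y(s) and write it as one ratio of polynomials.

Y(s) = (s^3 + 3*s^2 + 50*s + 147)/(s^4 + 2*s^3 + 54*s^2 + 98*s + 245)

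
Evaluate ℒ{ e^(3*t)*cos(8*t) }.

L{cos(8t)} = s/(s^2 + 64).
By the first shifting theorem, multiplying by e^(3t) replaces s with s - 3.

(s - 3)/((s - 3)^2 + 64)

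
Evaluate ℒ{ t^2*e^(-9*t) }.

L{e^(-9t)} = 1/(s + 9).
Then apply L{t^2·g(t)} = (-1)^2 d^2/ds^2[G(s)] with G(s) = 1/(s + 9):
differentiating 2 times and applying the sign gives 2/(s + 9)^3.

2/(s + 9)^3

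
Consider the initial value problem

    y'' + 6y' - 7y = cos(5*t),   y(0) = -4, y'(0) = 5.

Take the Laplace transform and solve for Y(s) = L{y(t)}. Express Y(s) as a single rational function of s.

Y(s) = (-4*s^3 - 19*s^2 - 99*s - 475)/(s^4 + 6*s^3 + 18*s^2 + 150*s - 175)

Laplace-transform each side.
The derivative rules (L{y''} = s^2 Y - s·y(0) - y'(0) and L{y'} = sY - y(0), with y(0) = -4, y'(0) = 5) turn the left side into (s^2 + 6*s - 7)Y - (-4*s - 19).
The right side is L{cos(5*t)} = s/(s^2 + 25).
So (s^2 + 6*s - 7)Y = s/(s^2 + 25) + (-4*s - 19).
Divide through and combine into a single rational function.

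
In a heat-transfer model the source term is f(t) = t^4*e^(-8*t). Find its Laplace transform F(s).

F(s) = 24/(s + 8)^5

L{t^4} = 4!/s^5 = 24/s^5.
By the first shifting theorem, multiplying by e^(-8t) replaces s with s + 8.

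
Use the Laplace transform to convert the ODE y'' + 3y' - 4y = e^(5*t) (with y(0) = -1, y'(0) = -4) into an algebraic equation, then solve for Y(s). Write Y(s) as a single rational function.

Apply the Laplace transform to the equation.
With L{y''} = s^2 Y - s·y(0) - y'(0) and L{y'} = sY - y(0), with y(0) = -1, y'(0) = -4: the LHS transforms to (s^2 + 3*s - 4)Y - (-s - 7).
The right side is L{e^(5*t)} = 1/(s - 5).
So (s^2 + 3*s - 4)Y = 1/(s - 5) + (-s - 7).
Isolate Y and clear denominators.

Y(s) = (-s^2 - 2*s + 36)/(s^3 - 2*s^2 - 19*s + 20)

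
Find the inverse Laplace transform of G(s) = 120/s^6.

t^5

Since L{t^5} = 5!/s^6 = 120/s^6, the inverse is t^5.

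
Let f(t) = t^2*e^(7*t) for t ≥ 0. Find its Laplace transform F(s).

L{e^(7t)} = 1/(s - 7).
Then apply L{t^2·g(t)} = (-1)^2 d^2/ds^2[G(s)] with G(s) = 1/(s - 7):
differentiating 2 times and applying the sign gives 2/(s - 7)^3.

F(s) = 2/(s - 7)^3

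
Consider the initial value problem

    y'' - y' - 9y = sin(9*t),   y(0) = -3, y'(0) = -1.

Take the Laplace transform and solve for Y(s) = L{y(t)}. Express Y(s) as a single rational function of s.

Take the Laplace transform of both sides.
With L{y''} = s^2 Y - s·y(0) - y'(0) and L{y'} = sY - y(0), with y(0) = -3, y'(0) = -1: the LHS transforms to (s^2 - s - 9)Y - (-3*s + 2).
The right side is L{sin(9*t)} = 9/(s^2 + 81).
So (s^2 - s - 9)Y = 9/(s^2 + 81) + (-3*s + 2).
Isolate Y and clear denominators.

Y(s) = (-3*s^3 + 2*s^2 - 243*s + 171)/(s^4 - s^3 + 72*s^2 - 81*s - 729)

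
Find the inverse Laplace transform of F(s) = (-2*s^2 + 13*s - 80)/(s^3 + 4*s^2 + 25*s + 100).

sin(5*t) + 2*cos(5*t) - 4*exp(-4*t)

Factor the denominator: s^3 + 4*s^2 + 25*s + 100 = (s + 4)*(s^2 + 25).
Partial fraction decomposition gives [-4/(s + 4)] + [2*s/(s^2 + 25)] + [5/(s^2 + 25)].
Invert each term: -4/(s + 4) ↔ -4e^(-4t); 2·s/(s^2 + 25) ↔ 2cos(5t); 1·5/(s^2 + 25) ↔ sin(5t).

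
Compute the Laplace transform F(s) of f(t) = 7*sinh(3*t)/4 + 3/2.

Apply the Laplace transform termwise.
L{3/2} = (3/2)/s; (7/4)·[L{sinh(3t)} = 3/(s^2 - 9)].

F(s) = 21/(4*(s^2 - 9)) + 3/(2*s)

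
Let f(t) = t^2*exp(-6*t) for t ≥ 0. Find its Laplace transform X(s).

L{e^(-6t)} = 1/(s + 6).
Then apply L{t^2·g(t)} = (-1)^2 d^2/ds^2[G(s)] with G(s) = 1/(s + 6):
differentiating 2 times and applying the sign gives 2/(s + 6)^3.

X(s) = 2/(s + 6)^3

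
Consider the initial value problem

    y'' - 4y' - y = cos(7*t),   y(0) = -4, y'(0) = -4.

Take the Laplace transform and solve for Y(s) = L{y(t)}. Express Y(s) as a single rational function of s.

Y(s) = (-4*s^3 + 12*s^2 - 195*s + 588)/(s^4 - 4*s^3 + 48*s^2 - 196*s - 49)

Laplace-transform each side.
Using L{y''} = s^2 Y - s·y(0) - y'(0) and L{y'} = sY - y(0), with y(0) = -4, y'(0) = -4, the left side becomes (s^2 - 4*s - 1)Y - (-4*s + 12).
The right side is L{cos(7*t)} = s/(s^2 + 49).
So (s^2 - 4*s - 1)Y = s/(s^2 + 49) + (-4*s + 12).
Isolate Y and clear denominators.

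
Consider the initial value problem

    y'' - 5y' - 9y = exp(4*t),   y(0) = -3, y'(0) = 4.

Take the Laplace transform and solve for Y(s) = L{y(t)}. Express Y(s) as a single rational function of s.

Y(s) = (-3*s^2 + 31*s - 75)/(s^3 - 9*s^2 + 11*s + 36)

Apply the Laplace transform to the equation.
The derivative rules (L{y''} = s^2 Y - s·y(0) - y'(0) and L{y'} = sY - y(0), with y(0) = -3, y'(0) = 4) turn the left side into (s^2 - 5*s - 9)Y - (-3*s + 19).
The right side is L{exp(4*t)} = 1/(s - 4).
So (s^2 - 5*s - 9)Y = 1/(s - 4) + (-3*s + 19).
Isolate Y and clear denominators.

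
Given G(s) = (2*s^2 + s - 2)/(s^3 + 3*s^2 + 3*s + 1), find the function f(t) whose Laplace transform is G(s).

f(t) = -t^2*exp(-t)/2 - 3*t*exp(-t) + 2*exp(-t)

Factor the denominator: s^3 + 3*s^2 + 3*s + 1 = (s + 1)^3.
Partial fraction decomposition gives [2/(s + 1)] + [-3/(s + 1)^2] + [-1/(s + 1)^3].
Invert each term: 2/(s + 1) ↔ 2e^(-t); -3/(s + 1)^2 ↔ -3t·e^(-t); -1/(s + 1)^3 ↔ (-1/2)t^2·e^(-t).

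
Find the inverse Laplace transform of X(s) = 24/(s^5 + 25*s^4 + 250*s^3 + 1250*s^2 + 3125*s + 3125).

t^4*exp(-5*t)

Rewrite the denominator: s^5 + 25*s^4 + 250*s^3 + 1250*s^2 + 3125*s + 3125 = (s + 5)^5.
The form in (s + 5) signals a first-shifting-theorem factor e^(-5t).
Since L{t^4} = 4!/s^5 = 24/s^5, the inverse is t^4*e^(-5*t).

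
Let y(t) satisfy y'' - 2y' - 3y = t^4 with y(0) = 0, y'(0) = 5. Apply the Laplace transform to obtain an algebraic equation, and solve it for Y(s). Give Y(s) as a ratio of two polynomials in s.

Y(s) = (5*s^5 + 24)/(s^7 - 2*s^6 - 3*s^5)

Transform both sides with L{·}.
Using L{y''} = s^2 Y - s·y(0) - y'(0) and L{y'} = sY - y(0), with y(0) = 0, y'(0) = 5, the left side becomes (s^2 - 2*s - 3)Y - (5).
The right side is L{t^4} = 24/s^5.
So (s^2 - 2*s - 3)Y = 24/s^5 + (5).
Divide through and combine into a single rational function.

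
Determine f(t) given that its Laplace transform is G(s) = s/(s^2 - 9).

Since L{cosh(3t)} = s/(s^2 - 9), the inverse is cosh(3*t).

f(t) = cosh(3*t)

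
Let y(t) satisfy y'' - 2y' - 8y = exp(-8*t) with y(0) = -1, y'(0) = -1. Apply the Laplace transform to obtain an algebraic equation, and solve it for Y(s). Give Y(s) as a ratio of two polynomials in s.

Y(s) = (-s^2 - 7*s + 9)/(s^3 + 6*s^2 - 24*s - 64)

Take the Laplace transform of both sides.
The derivative rules (L{y''} = s^2 Y - s·y(0) - y'(0) and L{y'} = sY - y(0), with y(0) = -1, y'(0) = -1) turn the left side into (s^2 - 2*s - 8)Y - (-s + 1).
The right side is L{exp(-8*t)} = 1/(s + 8).
So (s^2 - 2*s - 8)Y = 1/(s + 8) + (-s + 1).
Isolate Y and clear denominators.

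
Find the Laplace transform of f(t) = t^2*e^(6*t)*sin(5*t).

10*(3*s^2 - 36*s + 83)/(s^2 - 12*s + 61)^3

L{sin(5t)} = 5/(s^2 + 25).
Multiplying by e^(6t) shifts s → s - 6, so L{e^(6*t)*sin(5*t)} = 5/((s - 6)^2 + 25).
Then apply L{t^2·g(t)} = (-1)^2 d^2/ds^2[G(s)] with G(s) = 5/((s - 6)^2 + 25):
differentiating 2 times and applying the sign gives 10*(3*s^2 - 36*s + 83)/(s^2 - 12*s + 61)^3.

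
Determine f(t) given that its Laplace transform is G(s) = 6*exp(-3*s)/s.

f(t) = Heaviside(t - 3)*(6)

The factor e^(-3s) signals a time shift by c = 3 (second shifting theorem).
L{6} = 6/s, so L^-1{6/s} = 6.
Hence the inverse is u(t - 3) times that function evaluated at t - 3.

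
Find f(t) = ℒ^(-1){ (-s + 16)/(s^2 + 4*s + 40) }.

f(t) = 3*exp(-2*t)*sin(6*t) - exp(-2*t)*cos(6*t)

Complete the square in the denominator: s^2 + 4*s + 40 = (s + 2)^2 + 6^2.
Split the numerator to match: -s + 16 = -1·(s + 2) + 3·6.
Invert each term: -1·(s + 2)/((s + 2)^2 + 36) ↔ -e^(-2t)cos(6t); 3·6/((s + 2)^2 + 36) ↔ 3e^(-2t)sin(6t).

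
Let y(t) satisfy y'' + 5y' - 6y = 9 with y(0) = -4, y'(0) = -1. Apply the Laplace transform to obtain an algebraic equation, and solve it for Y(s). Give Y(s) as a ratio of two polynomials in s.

Y(s) = (-4*s^2 - 21*s + 9)/(s^3 + 5*s^2 - 6*s)

Take the Laplace transform of both sides.
The derivative rules (L{y''} = s^2 Y - s·y(0) - y'(0) and L{y'} = sY - y(0), with y(0) = -4, y'(0) = -1) turn the left side into (s^2 + 5*s - 6)Y - (-4*s - 21).
The right side is L{9} = 9/s.
So (s^2 + 5*s - 6)Y = 9/s + (-4*s - 21).
Divide through and combine into a single rational function.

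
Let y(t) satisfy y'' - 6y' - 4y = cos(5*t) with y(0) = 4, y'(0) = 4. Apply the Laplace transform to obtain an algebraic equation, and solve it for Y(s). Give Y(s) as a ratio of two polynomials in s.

Apply the Laplace transform to the equation.
With L{y''} = s^2 Y - s·y(0) - y'(0) and L{y'} = sY - y(0), with y(0) = 4, y'(0) = 4: the LHS transforms to (s^2 - 6*s - 4)Y - (4*s - 20).
The right side is L{cos(5*t)} = s/(s^2 + 25).
So (s^2 - 6*s - 4)Y = s/(s^2 + 25) + (4*s - 20).
Divide through and combine into a single rational function.

Y(s) = (4*s^3 - 20*s^2 + 101*s - 500)/(s^4 - 6*s^3 + 21*s^2 - 150*s - 100)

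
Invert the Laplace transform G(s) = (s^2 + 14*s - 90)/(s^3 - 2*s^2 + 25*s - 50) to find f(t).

f(t) = -2*exp(2*t) + 4*sin(5*t) + 3*cos(5*t)

Factor the denominator: s^3 - 2*s^2 + 25*s - 50 = (s - 2)*(s^2 + 25).
Partial fraction decomposition gives [-2/(s - 2)] + [3*s/(s^2 + 25)] + [20/(s^2 + 25)].
Invert each term: -2/(s - 2) ↔ -2e^(2t); 3·s/(s^2 + 25) ↔ 3cos(5t); 4·5/(s^2 + 25) ↔ 4sin(5t).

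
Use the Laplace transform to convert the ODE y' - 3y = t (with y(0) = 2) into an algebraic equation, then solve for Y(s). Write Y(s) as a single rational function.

Apply the Laplace transform to the equation.
The derivative rules (L{y'} = sY - y(0) = sY - 2) turn the left side into (s - 3)Y - (2).
The right side is L{t} = s^(-2).
So (s - 3)Y = s^(-2) + (2).
Isolate Y and clear denominators.

Y(s) = (2*s^2 + 1)/(s^3 - 3*s^2)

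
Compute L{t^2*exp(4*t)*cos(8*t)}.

2*(s - 4)*(s^2 - 8*s - 176)/(s^2 - 8*s + 80)^3

L{cos(8t)} = s/(s^2 + 64).
Multiplying by e^(4t) shifts s → s - 4, so L{exp(4*t)*cos(8*t)} = (s - 4)/((s - 4)^2 + 64).
Then apply L{t^2·g(t)} = (-1)^2 d^2/ds^2[G(s)] with G(s) = (s - 4)/((s - 4)^2 + 64):
differentiating 2 times and applying the sign gives 2*(s - 4)*(s^2 - 8*s - 176)/(s^2 - 8*s + 80)^3.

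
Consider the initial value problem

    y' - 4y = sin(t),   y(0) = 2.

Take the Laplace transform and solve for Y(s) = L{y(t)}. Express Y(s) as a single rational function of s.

Y(s) = (2*s^2 + 3)/(s^3 - 4*s^2 + s - 4)

Apply the Laplace transform to the equation.
With L{y'} = sY - y(0) = sY - 2: the LHS transforms to (s - 4)Y - (2).
The right side is L{sin(t)} = 1/(s^2 + 1).
So (s - 4)Y = 1/(s^2 + 1) + (2).
Isolate Y and clear denominators.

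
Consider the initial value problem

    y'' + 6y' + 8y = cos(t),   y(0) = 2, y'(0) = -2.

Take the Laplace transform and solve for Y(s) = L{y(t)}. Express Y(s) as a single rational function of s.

Y(s) = (2*s^3 + 10*s^2 + 3*s + 10)/(s^4 + 6*s^3 + 9*s^2 + 6*s + 8)

Apply the Laplace transform to the equation.
The derivative rules (L{y''} = s^2 Y - s·y(0) - y'(0) and L{y'} = sY - y(0), with y(0) = 2, y'(0) = -2) turn the left side into (s^2 + 6*s + 8)Y - (2*s + 10).
The right side is L{cos(t)} = s/(s^2 + 1).
So (s^2 + 6*s + 8)Y = s/(s^2 + 1) + (2*s + 10).
Isolate Y and clear denominators.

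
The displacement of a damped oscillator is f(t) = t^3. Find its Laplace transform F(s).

L{t^3} = 3!/s^4 = 6/s^4.

F(s) = 6/s^4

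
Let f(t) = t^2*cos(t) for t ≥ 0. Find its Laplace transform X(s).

L{cos(t)} = s/(s^2 + 1).
Then apply L{t^2·g(t)} = (-1)^2 d^2/ds^2[G(s)] with G(s) = s/(s^2 + 1):
differentiating 2 times and applying the sign gives 2*s*(s^2 - 3)/(s^2 + 1)^3.

X(s) = 2*s*(s^2 - 3)/(s^2 + 1)^3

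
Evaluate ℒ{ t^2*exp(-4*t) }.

2/(s + 4)^3

L{e^(-4t)} = 1/(s + 4).
Then apply L{t^2·g(t)} = (-1)^2 d^2/ds^2[H(s)] with H(s) = 1/(s + 4):
differentiating 2 times and applying the sign gives 2/(s + 4)^3.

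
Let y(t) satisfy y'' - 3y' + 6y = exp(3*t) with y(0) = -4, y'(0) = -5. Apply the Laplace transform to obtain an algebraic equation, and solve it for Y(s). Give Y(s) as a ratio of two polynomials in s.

Y(s) = (-4*s^2 + 19*s - 20)/(s^3 - 6*s^2 + 15*s - 18)

Take the Laplace transform of both sides.
The derivative rules (L{y''} = s^2 Y - s·y(0) - y'(0) and L{y'} = sY - y(0), with y(0) = -4, y'(0) = -5) turn the left side into (s^2 - 3*s + 6)Y - (-4*s + 7).
The right side is L{exp(3*t)} = 1/(s - 3).
So (s^2 - 3*s + 6)Y = 1/(s - 3) + (-4*s + 7).
Divide through and combine into a single rational function.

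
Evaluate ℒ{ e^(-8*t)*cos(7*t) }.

L{cos(7t)} = s/(s^2 + 49).
By the first shifting theorem, multiplying by e^(-8t) replaces s with s + 8.

(s + 8)/((s + 8)^2 + 49)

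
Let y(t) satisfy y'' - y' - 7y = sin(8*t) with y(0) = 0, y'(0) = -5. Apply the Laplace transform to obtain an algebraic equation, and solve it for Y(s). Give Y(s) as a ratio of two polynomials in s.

Take the Laplace transform of both sides.
Using L{y''} = s^2 Y - s·y(0) - y'(0) and L{y'} = sY - y(0), with y(0) = 0, y'(0) = -5, the left side becomes (s^2 - s - 7)Y - (-5).
The right side is L{sin(8*t)} = 8/(s^2 + 64).
So (s^2 - s - 7)Y = 8/(s^2 + 64) + (-5).
Divide through and combine into a single rational function.

Y(s) = (-5*s^2 - 312)/(s^4 - s^3 + 57*s^2 - 64*s - 448)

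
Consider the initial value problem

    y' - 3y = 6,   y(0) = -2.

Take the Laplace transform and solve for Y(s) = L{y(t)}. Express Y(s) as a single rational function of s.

Take the Laplace transform of both sides.
With L{y'} = sY - y(0) = sY - (-2): the LHS transforms to (s - 3)Y - (-2).
The right side is L{6} = 6/s.
So (s - 3)Y = 6/s + (-2).
Solve for Y(s) and write it as one ratio of polynomials.

Y(s) = -2/s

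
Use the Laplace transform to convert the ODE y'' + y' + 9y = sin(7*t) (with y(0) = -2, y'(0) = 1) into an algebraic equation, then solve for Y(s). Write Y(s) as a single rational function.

Y(s) = (-2*s^3 - s^2 - 98*s - 42)/(s^4 + s^3 + 58*s^2 + 49*s + 441)

Take the Laplace transform of both sides.
The derivative rules (L{y''} = s^2 Y - s·y(0) - y'(0) and L{y'} = sY - y(0), with y(0) = -2, y'(0) = 1) turn the left side into (s^2 + s + 9)Y - (-2*s - 1).
The right side is L{sin(7*t)} = 7/(s^2 + 49).
So (s^2 + s + 9)Y = 7/(s^2 + 49) + (-2*s - 1).
Solve for Y(s) and write it as one ratio of polynomials.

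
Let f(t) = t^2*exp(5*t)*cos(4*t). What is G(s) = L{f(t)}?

G(s) = 2*(s - 5)*(s^2 - 10*s - 23)/(s^2 - 10*s + 41)^3

L{cos(4t)} = s/(s^2 + 16).
Multiplying by e^(5t) shifts s → s - 5, so L{exp(5*t)*cos(4*t)} = (s - 5)/((s - 5)^2 + 16).
Then apply L{t^2·g(t)} = (-1)^2 d^2/ds^2[H(s)] with H(s) = (s - 5)/((s - 5)^2 + 16):
differentiating 2 times and applying the sign gives 2*(s - 5)*(s^2 - 10*s - 23)/(s^2 - 10*s + 41)^3.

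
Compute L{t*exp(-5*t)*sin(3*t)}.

L{sin(3t)} = 3/(s^2 + 9).
Multiplying by e^(-5t) shifts s → s + 5, so L{exp(-5*t)*sin(3*t)} = 3/((s + 5)^2 + 9).
Then apply L{t·g(t)} = -d/ds[G(s)] with G(s) = 3/((s + 5)^2 + 9):
differentiating 1 time and applying the sign gives 6*(s + 5)/(s^2 + 10*s + 34)^2.

6*(s + 5)/(s^2 + 10*s + 34)^2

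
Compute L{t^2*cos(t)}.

2*s*(s^2 - 3)/(s^2 + 1)^3

L{cos(t)} = s/(s^2 + 1).
Then apply L{t^2·g(t)} = (-1)^2 d^2/ds^2[G(s)] with G(s) = s/(s^2 + 1):
differentiating 2 times and applying the sign gives 2*s*(s^2 - 3)/(s^2 + 1)^3.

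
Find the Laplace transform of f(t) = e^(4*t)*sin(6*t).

6/((s - 4)^2 + 36)

L{sin(6t)} = 6/(s^2 + 36).
By the first shifting theorem, multiplying by e^(4t) replaces s with s - 4.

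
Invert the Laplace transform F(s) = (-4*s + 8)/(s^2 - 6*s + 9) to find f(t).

Factor the denominator: s^2 - 6*s + 9 = (s - 3)^2.
Partial fraction decomposition gives [-4/(s - 3)] + [-4/(s - 3)^2].
Invert each term: -4/(s - 3) ↔ -4e^(3t); -4/(s - 3)^2 ↔ -4t·e^(3t).

f(t) = -4*t*exp(3*t) - 4*exp(3*t)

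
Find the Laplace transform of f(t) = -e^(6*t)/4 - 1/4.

-1/(4*(s - 6)) - 1/(4*s)

The transform is linear, so treat each term independently.
(-1/4)·[L{e^(6t)} = 1/(s - 6)]; L{-1/4} = (-1/4)/s.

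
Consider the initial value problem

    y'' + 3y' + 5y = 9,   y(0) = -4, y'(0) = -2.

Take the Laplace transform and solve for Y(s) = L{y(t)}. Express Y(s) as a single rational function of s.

Transform both sides with L{·}.
With L{y''} = s^2 Y - s·y(0) - y'(0) and L{y'} = sY - y(0), with y(0) = -4, y'(0) = -2: the LHS transforms to (s^2 + 3*s + 5)Y - (-4*s - 14).
The right side is L{9} = 9/s.
So (s^2 + 3*s + 5)Y = 9/s + (-4*s - 14).
Solve for Y(s) and write it as one ratio of polynomials.

Y(s) = (-4*s^2 - 14*s + 9)/(s^3 + 3*s^2 + 5*s)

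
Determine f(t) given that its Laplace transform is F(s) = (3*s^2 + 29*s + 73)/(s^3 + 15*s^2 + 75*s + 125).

Factor the denominator: s^3 + 15*s^2 + 75*s + 125 = (s + 5)^3.
Partial fraction decomposition gives [3/(s + 5)] + [-1/(s + 5)^2] + [3/(s + 5)^3].
Invert each term: 3/(s + 5) ↔ 3e^(-5t); -1/(s + 5)^2 ↔ -t·e^(-5t); 3/(s + 5)^3 ↔ (3/2)t^2·e^(-5t).

f(t) = 3*t^2*exp(-5*t)/2 - t*exp(-5*t) + 3*exp(-5*t)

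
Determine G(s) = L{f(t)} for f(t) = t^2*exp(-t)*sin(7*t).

L{sin(7t)} = 7/(s^2 + 49).
Multiplying by e^(-t) shifts s → s + 1, so L{exp(-t)*sin(7*t)} = 7/((s + 1)^2 + 49).
Then apply L{t^2·g(t)} = (-1)^2 d^2/ds^2[H(s)] with H(s) = 7/((s + 1)^2 + 49):
differentiating 2 times and applying the sign gives 14*(3*s^2 + 6*s - 46)/(s^2 + 2*s + 50)^3.

G(s) = 14*(3*s^2 + 6*s - 46)/(s^2 + 2*s + 50)^3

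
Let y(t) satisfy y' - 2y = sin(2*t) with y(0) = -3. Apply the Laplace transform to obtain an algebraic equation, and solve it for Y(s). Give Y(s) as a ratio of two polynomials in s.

Y(s) = (-3*s^2 - 10)/(s^3 - 2*s^2 + 4*s - 8)

Transform both sides with L{·}.
With L{y'} = sY - y(0) = sY - (-3): the LHS transforms to (s - 2)Y - (-3).
The right side is L{sin(2*t)} = 2/(s^2 + 4).
So (s - 2)Y = 2/(s^2 + 4) + (-3).
Divide through and combine into a single rational function.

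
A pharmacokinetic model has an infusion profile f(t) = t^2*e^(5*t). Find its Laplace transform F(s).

L{e^(5t)} = 1/(s - 5).
Then apply L{t^2·g(t)} = (-1)^2 d^2/ds^2[G(s)] with G(s) = 1/(s - 5):
differentiating 2 times and applying the sign gives 2/(s - 5)^3.

F(s) = 2/(s - 5)^3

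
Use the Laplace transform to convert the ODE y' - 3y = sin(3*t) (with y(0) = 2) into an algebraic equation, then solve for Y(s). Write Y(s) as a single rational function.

Y(s) = (2*s^2 + 21)/(s^3 - 3*s^2 + 9*s - 27)

Laplace-transform each side.
The derivative rules (L{y'} = sY - y(0) = sY - 2) turn the left side into (s - 3)Y - (2).
The right side is L{sin(3*t)} = 3/(s^2 + 9).
So (s - 3)Y = 3/(s^2 + 9) + (2).
Divide through and combine into a single rational function.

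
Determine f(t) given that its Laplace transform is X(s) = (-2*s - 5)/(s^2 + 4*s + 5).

Complete the square in the denominator: s^2 + 4*s + 5 = (s + 2)^2 + 1^2.
Split the numerator to match: -2*s - 5 = -2·(s + 2) - 1·1.
Invert each term: -2·(s + 2)/((s + 2)^2 + 1) ↔ -2e^(-2t)cos(t); -1·1/((s + 2)^2 + 1) ↔ -e^(-2t)sin(t).

f(t) = -exp(-2*t)*sin(t) - 2*exp(-2*t)*cos(t)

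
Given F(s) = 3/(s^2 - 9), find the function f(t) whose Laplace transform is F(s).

f(t) = sinh(3*t)

Since L{sinh(3t)} = 3/(s^2 - 9), the inverse is sinh(3*t).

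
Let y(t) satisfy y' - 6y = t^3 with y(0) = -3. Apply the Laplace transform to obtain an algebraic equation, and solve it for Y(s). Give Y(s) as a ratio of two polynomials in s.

Y(s) = (-3*s^4 + 6)/(s^5 - 6*s^4)

Transform both sides with L{·}.
The derivative rules (L{y'} = sY - y(0) = sY - (-3)) turn the left side into (s - 6)Y - (-3).
The right side is L{t^3} = 6/s^4.
So (s - 6)Y = 6/s^4 + (-3).
Divide through and combine into a single rational function.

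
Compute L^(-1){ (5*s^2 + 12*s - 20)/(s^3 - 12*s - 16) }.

4*t*exp(-2*t) + 3*exp(4*t) + 2*exp(-2*t)

Factor the denominator: s^3 - 12*s - 16 = (s - 4)*(s + 2)^2.
Partial fraction decomposition gives [2/(s + 2)] + [4/(s + 2)^2] + [3/(s - 4)].
Invert each term: 2/(s + 2) ↔ 2e^(-2t); 4/(s + 2)^2 ↔ 4t·e^(-2t); 3/(s - 4) ↔ 3e^(4t).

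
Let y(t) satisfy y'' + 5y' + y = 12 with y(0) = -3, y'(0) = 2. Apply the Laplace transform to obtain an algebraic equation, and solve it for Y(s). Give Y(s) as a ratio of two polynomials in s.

Y(s) = (-3*s^2 - 13*s + 12)/(s^3 + 5*s^2 + s)

Laplace-transform each side.
With L{y''} = s^2 Y - s·y(0) - y'(0) and L{y'} = sY - y(0), with y(0) = -3, y'(0) = 2: the LHS transforms to (s^2 + 5*s + 1)Y - (-3*s - 13).
The right side is L{12} = 12/s.
So (s^2 + 5*s + 1)Y = 12/s + (-3*s - 13).
Divide through and combine into a single rational function.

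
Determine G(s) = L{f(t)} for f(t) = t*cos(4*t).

L{cos(4t)} = s/(s^2 + 16).
Then apply L{t·g(t)} = -d/ds[H(s)] with H(s) = s/(s^2 + 16):
differentiating 1 time and applying the sign gives (s - 4)*(s + 4)/(s^2 + 16)^2.

G(s) = (s - 4)*(s + 4)/(s^2 + 16)^2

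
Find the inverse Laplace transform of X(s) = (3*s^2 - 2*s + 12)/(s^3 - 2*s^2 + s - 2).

Factor the denominator: s^3 - 2*s^2 + s - 2 = (s - 2)*(s^2 + 1).
Partial fraction decomposition gives [4/(s - 2)] + [-s/(s^2 + 1)] + [-4/(s^2 + 1)].
Invert each term: 4/(s - 2) ↔ 4e^(2t); -1·s/(s^2 + 1) ↔ -cos(t); -4·1/(s^2 + 1) ↔ -4sin(t).

4*exp(2*t) - 4*sin(t) - cos(t)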